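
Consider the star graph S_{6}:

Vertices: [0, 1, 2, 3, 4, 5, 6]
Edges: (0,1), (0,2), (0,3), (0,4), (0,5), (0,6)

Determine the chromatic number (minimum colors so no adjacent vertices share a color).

S_{6} has one hub adjacent to 6 leaves; leaves are pairwise non-adjacent.
Color the hub 0 and every leaf 1.
Chromatic number = 2.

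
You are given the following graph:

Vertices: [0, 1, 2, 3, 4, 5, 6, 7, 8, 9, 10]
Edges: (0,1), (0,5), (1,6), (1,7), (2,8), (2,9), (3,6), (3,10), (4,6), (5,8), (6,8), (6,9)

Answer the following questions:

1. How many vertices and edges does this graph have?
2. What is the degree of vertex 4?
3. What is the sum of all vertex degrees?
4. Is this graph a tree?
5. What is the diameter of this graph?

Count: 11 vertices, 12 edges.
Vertex 4 has neighbors [6], degree = 1.
Handshaking lemma: 2 * 12 = 24.
A tree on 11 vertices has 10 edges. This graph has 12 edges (2 extra). Not a tree.
Diameter (longest shortest path) = 4.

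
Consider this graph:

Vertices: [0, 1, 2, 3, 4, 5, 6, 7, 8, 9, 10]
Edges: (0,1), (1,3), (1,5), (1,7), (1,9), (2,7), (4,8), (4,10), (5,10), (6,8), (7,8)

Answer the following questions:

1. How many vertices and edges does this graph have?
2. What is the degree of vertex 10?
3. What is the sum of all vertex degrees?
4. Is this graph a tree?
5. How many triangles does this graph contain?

Count: 11 vertices, 11 edges.
Vertex 10 has neighbors [4, 5], degree = 2.
Handshaking lemma: 2 * 11 = 22.
A tree on 11 vertices has 10 edges. This graph has 11 edges (1 extra). Not a tree.
Number of triangles = 0.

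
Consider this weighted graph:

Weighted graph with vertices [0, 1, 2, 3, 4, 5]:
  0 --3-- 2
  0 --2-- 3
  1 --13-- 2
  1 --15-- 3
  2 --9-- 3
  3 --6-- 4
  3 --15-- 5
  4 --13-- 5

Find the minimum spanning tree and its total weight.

Applying Kruskal's algorithm (sort edges by weight, add if no cycle):
  Add (0,3) w=2
  Add (0,2) w=3
  Add (3,4) w=6
  Skip (2,3) w=9 (creates cycle)
  Add (1,2) w=13
  Add (4,5) w=13
  Skip (1,3) w=15 (creates cycle)
  Skip (3,5) w=15 (creates cycle)
MST weight = 37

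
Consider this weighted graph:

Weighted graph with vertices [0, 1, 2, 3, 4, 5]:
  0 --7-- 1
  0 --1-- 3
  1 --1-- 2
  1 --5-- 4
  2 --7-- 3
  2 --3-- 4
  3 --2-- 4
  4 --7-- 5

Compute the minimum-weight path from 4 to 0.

Using Dijkstra's algorithm from vertex 4:
Shortest path: 4 -> 3 -> 0
Total weight: 2 + 1 = 3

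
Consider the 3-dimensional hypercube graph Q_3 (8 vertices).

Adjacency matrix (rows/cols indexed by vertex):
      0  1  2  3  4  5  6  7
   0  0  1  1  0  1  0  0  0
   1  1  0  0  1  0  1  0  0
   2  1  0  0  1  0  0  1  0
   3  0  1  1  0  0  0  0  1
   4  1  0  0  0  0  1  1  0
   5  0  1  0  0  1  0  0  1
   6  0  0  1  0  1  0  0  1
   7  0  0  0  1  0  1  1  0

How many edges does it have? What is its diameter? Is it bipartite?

The 3-dimensional hypercube Q_3 has 8 vertices and each vertex has degree 3.
Total edges = 8 * 3 / 2 = 12.
Diameter = 3 (max Hamming distance between binary labels).
Hypercubes are bipartite (partition by parity of binary representation).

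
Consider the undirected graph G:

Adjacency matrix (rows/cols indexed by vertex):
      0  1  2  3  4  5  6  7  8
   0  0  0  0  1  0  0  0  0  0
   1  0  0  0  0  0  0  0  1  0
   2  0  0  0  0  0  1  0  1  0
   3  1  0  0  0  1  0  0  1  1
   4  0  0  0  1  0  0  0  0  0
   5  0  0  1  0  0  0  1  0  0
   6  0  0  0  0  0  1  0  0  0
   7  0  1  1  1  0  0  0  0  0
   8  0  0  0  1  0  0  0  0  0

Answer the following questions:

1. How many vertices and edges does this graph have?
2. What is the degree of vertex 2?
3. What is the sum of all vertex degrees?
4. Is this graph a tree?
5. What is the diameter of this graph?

Count: 9 vertices, 8 edges.
Vertex 2 has neighbors [5, 7], degree = 2.
Handshaking lemma: 2 * 8 = 16.
A graph is a tree iff it is connected and has exactly n-1 edges. This graph is connected (all 9 vertices in one component) and has 9-1 = 8 edges. It is a tree.
Diameter (longest shortest path) = 5.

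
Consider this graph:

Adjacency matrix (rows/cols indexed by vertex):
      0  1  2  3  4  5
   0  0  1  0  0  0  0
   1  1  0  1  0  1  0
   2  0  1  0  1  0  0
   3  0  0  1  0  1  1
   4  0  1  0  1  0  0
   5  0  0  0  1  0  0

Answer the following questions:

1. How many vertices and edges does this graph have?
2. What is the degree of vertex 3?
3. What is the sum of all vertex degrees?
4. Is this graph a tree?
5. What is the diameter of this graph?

Count: 6 vertices, 6 edges.
Vertex 3 has neighbors [2, 4, 5], degree = 3.
Handshaking lemma: 2 * 6 = 12.
A tree on 6 vertices has 5 edges. This graph has 6 edges (1 extra). Not a tree.
Diameter (longest shortest path) = 4.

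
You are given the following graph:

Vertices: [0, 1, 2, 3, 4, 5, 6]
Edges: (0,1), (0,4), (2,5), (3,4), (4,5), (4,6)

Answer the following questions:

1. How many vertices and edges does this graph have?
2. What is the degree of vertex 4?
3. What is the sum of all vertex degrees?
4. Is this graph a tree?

Count: 7 vertices, 6 edges.
Vertex 4 has neighbors [0, 3, 5, 6], degree = 4.
Handshaking lemma: 2 * 6 = 12.
A graph is a tree iff it is connected and has exactly n-1 edges. This graph is connected (all 7 vertices in one component) and has 7-1 = 6 edges. It is a tree.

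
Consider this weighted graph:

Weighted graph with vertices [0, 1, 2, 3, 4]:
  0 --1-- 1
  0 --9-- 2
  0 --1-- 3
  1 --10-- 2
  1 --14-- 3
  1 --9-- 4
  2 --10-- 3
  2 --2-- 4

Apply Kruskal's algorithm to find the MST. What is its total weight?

Applying Kruskal's algorithm (sort edges by weight, add if no cycle):
  Add (0,1) w=1
  Add (0,3) w=1
  Add (2,4) w=2
  Add (0,2) w=9
  Skip (1,4) w=9 (creates cycle)
  Skip (1,2) w=10 (creates cycle)
  Skip (2,3) w=10 (creates cycle)
  Skip (1,3) w=14 (creates cycle)
MST weight = 13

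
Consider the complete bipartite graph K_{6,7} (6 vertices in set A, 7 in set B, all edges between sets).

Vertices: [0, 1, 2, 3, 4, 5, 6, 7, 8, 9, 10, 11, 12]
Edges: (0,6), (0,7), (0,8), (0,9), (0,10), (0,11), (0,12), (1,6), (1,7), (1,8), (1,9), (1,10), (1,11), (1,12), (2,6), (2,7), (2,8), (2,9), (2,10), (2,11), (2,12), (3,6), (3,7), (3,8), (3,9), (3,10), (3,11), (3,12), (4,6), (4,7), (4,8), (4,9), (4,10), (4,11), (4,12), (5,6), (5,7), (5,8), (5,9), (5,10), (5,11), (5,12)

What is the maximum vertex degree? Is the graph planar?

Set-A vertices have degree 7; set-B vertices have degree 6. Maximum degree = max(6,7) = 7.
K_{6,7} contains K_{3,3} as a subgraph (since both sides have >= 3 vertices); by Kuratowski's theorem it is not planar.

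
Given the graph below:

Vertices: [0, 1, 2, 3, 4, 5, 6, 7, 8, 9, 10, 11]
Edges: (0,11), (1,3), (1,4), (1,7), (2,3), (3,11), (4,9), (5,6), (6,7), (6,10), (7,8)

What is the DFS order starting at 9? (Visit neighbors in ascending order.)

DFS from vertex 9 (neighbors processed in ascending order):
Visit order: 9, 4, 1, 3, 2, 11, 0, 7, 6, 5, 10, 8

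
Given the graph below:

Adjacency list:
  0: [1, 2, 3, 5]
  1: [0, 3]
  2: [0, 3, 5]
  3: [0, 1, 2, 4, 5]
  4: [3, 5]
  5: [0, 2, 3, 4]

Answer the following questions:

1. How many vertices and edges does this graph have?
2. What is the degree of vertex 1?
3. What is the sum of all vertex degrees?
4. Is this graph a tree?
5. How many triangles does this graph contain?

Count: 6 vertices, 10 edges.
Vertex 1 has neighbors [0, 3], degree = 2.
Handshaking lemma: 2 * 10 = 20.
A tree on 6 vertices has 5 edges. This graph has 10 edges (5 extra). Not a tree.
Number of triangles = 6.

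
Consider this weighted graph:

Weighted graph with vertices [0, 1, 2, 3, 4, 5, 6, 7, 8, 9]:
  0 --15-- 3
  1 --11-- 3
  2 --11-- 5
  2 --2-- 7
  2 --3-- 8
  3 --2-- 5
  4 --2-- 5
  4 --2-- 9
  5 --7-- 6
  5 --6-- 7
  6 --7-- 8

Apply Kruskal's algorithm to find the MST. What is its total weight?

Applying Kruskal's algorithm (sort edges by weight, add if no cycle):
  Add (2,7) w=2
  Add (3,5) w=2
  Add (4,5) w=2
  Add (4,9) w=2
  Add (2,8) w=3
  Add (5,7) w=6
  Add (5,6) w=7
  Skip (6,8) w=7 (creates cycle)
  Add (1,3) w=11
  Skip (2,5) w=11 (creates cycle)
  Add (0,3) w=15
MST weight = 50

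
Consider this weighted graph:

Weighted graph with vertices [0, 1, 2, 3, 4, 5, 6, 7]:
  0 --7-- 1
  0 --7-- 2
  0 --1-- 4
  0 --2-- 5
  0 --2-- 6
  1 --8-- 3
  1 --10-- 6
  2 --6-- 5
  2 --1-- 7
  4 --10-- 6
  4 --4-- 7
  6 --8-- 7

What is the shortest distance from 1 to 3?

Using Dijkstra's algorithm from vertex 1:
Shortest path: 1 -> 3
Total weight: 8 = 8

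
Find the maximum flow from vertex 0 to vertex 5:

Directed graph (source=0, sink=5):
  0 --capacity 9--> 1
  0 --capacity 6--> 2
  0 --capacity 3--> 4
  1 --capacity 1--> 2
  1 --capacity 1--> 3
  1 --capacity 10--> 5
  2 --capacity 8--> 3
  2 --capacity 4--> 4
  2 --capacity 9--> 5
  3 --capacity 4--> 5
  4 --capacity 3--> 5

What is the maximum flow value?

Computing max flow:
  Flow on (0->1): 9/9
  Flow on (0->2): 6/6
  Flow on (0->4): 3/3
  Flow on (1->5): 9/10
  Flow on (2->5): 6/9
  Flow on (4->5): 3/3
Maximum flow = 18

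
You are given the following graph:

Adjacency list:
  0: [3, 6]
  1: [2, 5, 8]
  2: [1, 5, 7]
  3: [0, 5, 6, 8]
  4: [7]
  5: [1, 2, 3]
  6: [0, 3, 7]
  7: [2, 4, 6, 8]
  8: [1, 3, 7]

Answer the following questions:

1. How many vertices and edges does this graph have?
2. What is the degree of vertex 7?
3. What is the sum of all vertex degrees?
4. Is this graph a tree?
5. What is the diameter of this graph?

Count: 9 vertices, 13 edges.
Vertex 7 has neighbors [2, 4, 6, 8], degree = 4.
Handshaking lemma: 2 * 13 = 26.
A tree on 9 vertices has 8 edges. This graph has 13 edges (5 extra). Not a tree.
Diameter (longest shortest path) = 3.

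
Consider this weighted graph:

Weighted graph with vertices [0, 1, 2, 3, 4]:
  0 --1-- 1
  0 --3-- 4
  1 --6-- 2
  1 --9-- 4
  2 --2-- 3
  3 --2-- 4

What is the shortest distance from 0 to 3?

Using Dijkstra's algorithm from vertex 0:
Shortest path: 0 -> 4 -> 3
Total weight: 3 + 2 = 5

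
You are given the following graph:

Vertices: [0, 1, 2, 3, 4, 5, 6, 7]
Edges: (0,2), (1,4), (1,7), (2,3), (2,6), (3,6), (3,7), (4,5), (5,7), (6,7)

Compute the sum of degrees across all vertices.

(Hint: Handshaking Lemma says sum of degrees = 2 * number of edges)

Count edges: 10 edges.
By Handshaking Lemma: sum of degrees = 2 * 10 = 20.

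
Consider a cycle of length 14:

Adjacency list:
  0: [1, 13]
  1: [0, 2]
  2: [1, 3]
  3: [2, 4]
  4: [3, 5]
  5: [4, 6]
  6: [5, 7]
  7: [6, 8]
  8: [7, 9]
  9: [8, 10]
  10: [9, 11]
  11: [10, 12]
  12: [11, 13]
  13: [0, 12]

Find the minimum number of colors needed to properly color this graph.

This is an even cycle (C_14). Even cycles are bipartite.
Chromatic number = 2.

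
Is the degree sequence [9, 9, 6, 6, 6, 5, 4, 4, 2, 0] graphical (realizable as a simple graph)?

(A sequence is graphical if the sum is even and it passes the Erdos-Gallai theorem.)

Sum of degrees = 51. Sum is odd, so the sequence is NOT graphical.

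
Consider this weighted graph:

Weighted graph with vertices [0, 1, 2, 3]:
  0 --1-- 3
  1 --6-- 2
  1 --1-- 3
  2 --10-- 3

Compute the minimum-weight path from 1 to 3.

Using Dijkstra's algorithm from vertex 1:
Shortest path: 1 -> 3
Total weight: 1 = 1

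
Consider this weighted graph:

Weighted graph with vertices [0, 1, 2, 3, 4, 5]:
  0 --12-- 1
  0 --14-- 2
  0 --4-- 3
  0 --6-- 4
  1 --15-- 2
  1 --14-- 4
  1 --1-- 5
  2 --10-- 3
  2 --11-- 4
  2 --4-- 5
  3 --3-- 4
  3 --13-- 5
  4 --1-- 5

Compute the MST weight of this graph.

Applying Kruskal's algorithm (sort edges by weight, add if no cycle):
  Add (1,5) w=1
  Add (4,5) w=1
  Add (3,4) w=3
  Add (0,3) w=4
  Add (2,5) w=4
  Skip (0,4) w=6 (creates cycle)
  Skip (2,3) w=10 (creates cycle)
  Skip (2,4) w=11 (creates cycle)
  Skip (0,1) w=12 (creates cycle)
  Skip (3,5) w=13 (creates cycle)
  Skip (0,2) w=14 (creates cycle)
  Skip (1,4) w=14 (creates cycle)
  Skip (1,2) w=15 (creates cycle)
MST weight = 13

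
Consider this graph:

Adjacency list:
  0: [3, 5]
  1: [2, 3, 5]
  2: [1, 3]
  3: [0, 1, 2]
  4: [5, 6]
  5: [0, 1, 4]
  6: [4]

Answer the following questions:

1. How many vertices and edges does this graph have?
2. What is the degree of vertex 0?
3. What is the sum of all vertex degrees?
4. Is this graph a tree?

Count: 7 vertices, 8 edges.
Vertex 0 has neighbors [3, 5], degree = 2.
Handshaking lemma: 2 * 8 = 16.
A tree on 7 vertices has 6 edges. This graph has 8 edges (2 extra). Not a tree.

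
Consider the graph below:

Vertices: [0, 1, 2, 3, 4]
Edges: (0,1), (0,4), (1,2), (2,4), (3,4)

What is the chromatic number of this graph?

The graph has a maximum clique of size 2 (lower bound on chromatic number).
A valid 2-coloring: {0: 1, 1: 0, 2: 1, 3: 1, 4: 0}.
Chromatic number = 2.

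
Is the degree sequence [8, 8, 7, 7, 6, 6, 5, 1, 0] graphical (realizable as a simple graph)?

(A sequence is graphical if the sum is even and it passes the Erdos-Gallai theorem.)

Sum of degrees = 48. Sum is even but fails Erdos-Gallai. The sequence is NOT graphical.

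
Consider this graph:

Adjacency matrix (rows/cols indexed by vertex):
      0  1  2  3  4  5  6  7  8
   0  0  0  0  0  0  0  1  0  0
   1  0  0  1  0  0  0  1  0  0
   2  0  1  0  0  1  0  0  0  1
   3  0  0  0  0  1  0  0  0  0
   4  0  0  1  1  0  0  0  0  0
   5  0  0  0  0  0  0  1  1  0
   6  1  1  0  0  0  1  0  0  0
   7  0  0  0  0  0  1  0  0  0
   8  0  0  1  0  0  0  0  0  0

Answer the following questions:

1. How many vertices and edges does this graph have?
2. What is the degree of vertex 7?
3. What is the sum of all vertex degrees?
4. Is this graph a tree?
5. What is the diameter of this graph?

Count: 9 vertices, 8 edges.
Vertex 7 has neighbors [5], degree = 1.
Handshaking lemma: 2 * 8 = 16.
A graph is a tree iff it is connected and has exactly n-1 edges. This graph is connected (all 9 vertices in one component) and has 9-1 = 8 edges. It is a tree.
Diameter (longest shortest path) = 6.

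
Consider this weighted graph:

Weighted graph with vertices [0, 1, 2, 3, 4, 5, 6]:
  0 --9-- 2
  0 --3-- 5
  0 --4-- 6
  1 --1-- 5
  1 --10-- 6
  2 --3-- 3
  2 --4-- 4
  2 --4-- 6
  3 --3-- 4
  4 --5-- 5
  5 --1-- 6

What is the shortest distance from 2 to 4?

Using Dijkstra's algorithm from vertex 2:
Shortest path: 2 -> 4
Total weight: 4 = 4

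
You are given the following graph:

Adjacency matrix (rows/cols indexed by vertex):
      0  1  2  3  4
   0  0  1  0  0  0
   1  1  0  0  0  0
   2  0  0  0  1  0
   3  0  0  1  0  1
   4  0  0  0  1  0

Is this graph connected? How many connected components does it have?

Checking connectivity: the graph has 2 connected component(s).
Components: [[0, 1], [2, 3, 4]]. The graph is NOT connected.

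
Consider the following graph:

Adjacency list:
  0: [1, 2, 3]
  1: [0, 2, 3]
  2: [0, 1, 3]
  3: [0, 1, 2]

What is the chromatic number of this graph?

The graph has a maximum clique of size 4 (lower bound on chromatic number).
A valid 4-coloring: {0: 0, 1: 1, 2: 2, 3: 3}.
Chromatic number = 4.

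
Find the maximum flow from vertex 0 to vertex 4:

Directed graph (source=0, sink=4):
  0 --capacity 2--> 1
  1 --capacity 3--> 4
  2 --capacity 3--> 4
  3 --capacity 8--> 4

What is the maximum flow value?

Computing max flow:
  Flow on (0->1): 2/2
  Flow on (1->4): 2/3
Maximum flow = 2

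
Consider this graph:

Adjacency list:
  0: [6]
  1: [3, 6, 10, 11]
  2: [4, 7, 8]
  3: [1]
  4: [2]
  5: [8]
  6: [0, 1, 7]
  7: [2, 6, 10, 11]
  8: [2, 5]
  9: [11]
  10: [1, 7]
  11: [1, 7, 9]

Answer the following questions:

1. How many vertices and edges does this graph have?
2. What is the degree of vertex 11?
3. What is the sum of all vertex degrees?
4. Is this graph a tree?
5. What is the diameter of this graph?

Count: 12 vertices, 13 edges.
Vertex 11 has neighbors [1, 7, 9], degree = 3.
Handshaking lemma: 2 * 13 = 26.
A tree on 12 vertices has 11 edges. This graph has 13 edges (2 extra). Not a tree.
Diameter (longest shortest path) = 6.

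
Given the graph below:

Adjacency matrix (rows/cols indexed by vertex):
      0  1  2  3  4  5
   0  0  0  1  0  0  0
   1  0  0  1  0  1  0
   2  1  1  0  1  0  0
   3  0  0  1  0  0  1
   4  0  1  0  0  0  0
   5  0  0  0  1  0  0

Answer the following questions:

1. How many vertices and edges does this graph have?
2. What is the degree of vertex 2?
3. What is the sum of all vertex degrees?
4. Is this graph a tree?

Count: 6 vertices, 5 edges.
Vertex 2 has neighbors [0, 1, 3], degree = 3.
Handshaking lemma: 2 * 5 = 10.
A graph is a tree iff it is connected and has exactly n-1 edges. This graph is connected (all 6 vertices in one component) and has 6-1 = 5 edges. It is a tree.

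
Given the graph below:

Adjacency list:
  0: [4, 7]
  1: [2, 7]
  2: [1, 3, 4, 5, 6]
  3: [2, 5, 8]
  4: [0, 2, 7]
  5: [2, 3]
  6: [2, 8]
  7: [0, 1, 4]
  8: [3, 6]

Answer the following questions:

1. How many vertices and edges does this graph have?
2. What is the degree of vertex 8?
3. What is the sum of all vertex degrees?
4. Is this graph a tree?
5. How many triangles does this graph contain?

Count: 9 vertices, 12 edges.
Vertex 8 has neighbors [3, 6], degree = 2.
Handshaking lemma: 2 * 12 = 24.
A tree on 9 vertices has 8 edges. This graph has 12 edges (4 extra). Not a tree.
Number of triangles = 2.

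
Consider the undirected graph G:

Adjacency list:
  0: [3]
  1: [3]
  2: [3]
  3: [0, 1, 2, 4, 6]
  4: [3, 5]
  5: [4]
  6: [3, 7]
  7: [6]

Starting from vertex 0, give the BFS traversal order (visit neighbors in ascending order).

BFS from vertex 0 (neighbors processed in ascending order):
Visit order: 0, 3, 1, 2, 4, 6, 5, 7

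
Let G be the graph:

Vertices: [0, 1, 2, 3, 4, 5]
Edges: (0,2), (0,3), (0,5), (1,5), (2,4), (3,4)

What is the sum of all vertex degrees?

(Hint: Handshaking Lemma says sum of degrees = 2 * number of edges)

Count edges: 6 edges.
By Handshaking Lemma: sum of degrees = 2 * 6 = 12.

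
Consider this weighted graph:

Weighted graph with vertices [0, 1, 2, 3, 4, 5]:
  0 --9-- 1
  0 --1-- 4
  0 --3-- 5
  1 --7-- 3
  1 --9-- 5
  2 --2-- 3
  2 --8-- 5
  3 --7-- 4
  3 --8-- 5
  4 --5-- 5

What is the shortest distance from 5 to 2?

Using Dijkstra's algorithm from vertex 5:
Shortest path: 5 -> 2
Total weight: 8 = 8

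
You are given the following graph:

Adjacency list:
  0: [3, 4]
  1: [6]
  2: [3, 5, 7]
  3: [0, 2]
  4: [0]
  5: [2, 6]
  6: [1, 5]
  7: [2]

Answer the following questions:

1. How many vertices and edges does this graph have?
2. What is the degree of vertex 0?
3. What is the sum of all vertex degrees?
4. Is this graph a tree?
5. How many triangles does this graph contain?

Count: 8 vertices, 7 edges.
Vertex 0 has neighbors [3, 4], degree = 2.
Handshaking lemma: 2 * 7 = 14.
A graph is a tree iff it is connected and has exactly n-1 edges. This graph is connected (all 8 vertices in one component) and has 8-1 = 7 edges. It is a tree.
Number of triangles = 0.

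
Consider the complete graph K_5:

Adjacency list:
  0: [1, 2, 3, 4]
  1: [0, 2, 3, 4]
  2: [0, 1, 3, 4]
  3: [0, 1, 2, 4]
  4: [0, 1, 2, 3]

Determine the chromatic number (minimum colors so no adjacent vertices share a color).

In K_5, every vertex is adjacent to every other vertex.
Each vertex needs a unique color.
Chromatic number = 5.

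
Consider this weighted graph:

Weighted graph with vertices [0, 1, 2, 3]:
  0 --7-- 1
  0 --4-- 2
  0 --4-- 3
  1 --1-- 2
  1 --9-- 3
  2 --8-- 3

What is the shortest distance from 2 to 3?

Using Dijkstra's algorithm from vertex 2:
Shortest path: 2 -> 3
Total weight: 8 = 8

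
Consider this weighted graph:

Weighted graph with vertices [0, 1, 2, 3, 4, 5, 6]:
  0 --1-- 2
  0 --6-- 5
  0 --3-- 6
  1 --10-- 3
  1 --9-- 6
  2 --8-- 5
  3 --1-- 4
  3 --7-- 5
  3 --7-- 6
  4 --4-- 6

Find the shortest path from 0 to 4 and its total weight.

Using Dijkstra's algorithm from vertex 0:
Shortest path: 0 -> 6 -> 4
Total weight: 3 + 4 = 7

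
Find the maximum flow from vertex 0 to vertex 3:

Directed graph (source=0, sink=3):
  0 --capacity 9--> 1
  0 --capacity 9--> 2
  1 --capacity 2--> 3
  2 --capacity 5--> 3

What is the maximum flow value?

Computing max flow:
  Flow on (0->1): 2/9
  Flow on (0->2): 5/9
  Flow on (1->3): 2/2
  Flow on (2->3): 5/5
Maximum flow = 7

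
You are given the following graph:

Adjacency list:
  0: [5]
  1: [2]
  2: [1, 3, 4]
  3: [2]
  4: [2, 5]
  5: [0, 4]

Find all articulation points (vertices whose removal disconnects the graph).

An articulation point is a vertex whose removal disconnects the graph.
Articulation points: [2, 4, 5]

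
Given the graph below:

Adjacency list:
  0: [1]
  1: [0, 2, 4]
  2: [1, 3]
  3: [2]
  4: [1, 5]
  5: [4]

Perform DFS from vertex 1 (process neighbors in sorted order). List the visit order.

DFS from vertex 1 (neighbors processed in ascending order):
Visit order: 1, 0, 2, 3, 4, 5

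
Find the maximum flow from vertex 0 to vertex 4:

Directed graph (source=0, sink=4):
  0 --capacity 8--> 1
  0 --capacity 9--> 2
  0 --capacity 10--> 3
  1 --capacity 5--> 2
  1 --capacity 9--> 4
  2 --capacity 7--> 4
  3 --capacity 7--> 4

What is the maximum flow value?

Computing max flow:
  Flow on (0->1): 8/8
  Flow on (0->2): 7/9
  Flow on (0->3): 7/10
  Flow on (1->4): 8/9
  Flow on (2->4): 7/7
  Flow on (3->4): 7/7
Maximum flow = 22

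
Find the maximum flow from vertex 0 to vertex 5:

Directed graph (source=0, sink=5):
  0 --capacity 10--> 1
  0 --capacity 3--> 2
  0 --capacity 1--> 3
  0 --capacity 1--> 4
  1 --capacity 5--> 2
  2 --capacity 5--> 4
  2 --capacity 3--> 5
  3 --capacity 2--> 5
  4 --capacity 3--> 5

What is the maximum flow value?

Computing max flow:
  Flow on (0->1): 5/10
  Flow on (0->2): 1/3
  Flow on (0->3): 1/1
  Flow on (1->2): 5/5
  Flow on (2->4): 3/5
  Flow on (2->5): 3/3
  Flow on (3->5): 1/2
  Flow on (4->5): 3/3
Maximum flow = 7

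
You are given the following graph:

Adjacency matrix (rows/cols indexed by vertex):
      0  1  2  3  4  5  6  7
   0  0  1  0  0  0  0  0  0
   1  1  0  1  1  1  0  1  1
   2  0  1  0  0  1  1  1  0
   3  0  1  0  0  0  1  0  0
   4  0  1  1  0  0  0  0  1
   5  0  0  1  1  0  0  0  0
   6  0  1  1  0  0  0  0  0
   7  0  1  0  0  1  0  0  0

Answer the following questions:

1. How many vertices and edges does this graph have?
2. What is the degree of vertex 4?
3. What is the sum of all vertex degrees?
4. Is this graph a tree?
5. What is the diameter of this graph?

Count: 8 vertices, 11 edges.
Vertex 4 has neighbors [1, 2, 7], degree = 3.
Handshaking lemma: 2 * 11 = 22.
A tree on 8 vertices has 7 edges. This graph has 11 edges (4 extra). Not a tree.
Diameter (longest shortest path) = 3.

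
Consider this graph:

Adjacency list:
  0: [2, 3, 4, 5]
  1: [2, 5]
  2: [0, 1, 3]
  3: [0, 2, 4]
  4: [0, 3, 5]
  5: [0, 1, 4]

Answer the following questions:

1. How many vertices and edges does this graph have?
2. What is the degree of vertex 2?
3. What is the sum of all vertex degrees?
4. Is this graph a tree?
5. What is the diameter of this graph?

Count: 6 vertices, 9 edges.
Vertex 2 has neighbors [0, 1, 3], degree = 3.
Handshaking lemma: 2 * 9 = 18.
A tree on 6 vertices has 5 edges. This graph has 9 edges (4 extra). Not a tree.
Diameter (longest shortest path) = 2.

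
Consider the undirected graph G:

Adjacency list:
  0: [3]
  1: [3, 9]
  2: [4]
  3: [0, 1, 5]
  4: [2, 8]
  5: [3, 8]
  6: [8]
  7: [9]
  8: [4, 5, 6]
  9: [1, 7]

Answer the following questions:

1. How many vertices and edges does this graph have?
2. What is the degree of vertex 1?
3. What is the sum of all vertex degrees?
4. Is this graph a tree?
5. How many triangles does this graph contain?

Count: 10 vertices, 9 edges.
Vertex 1 has neighbors [3, 9], degree = 2.
Handshaking lemma: 2 * 9 = 18.
A graph is a tree iff it is connected and has exactly n-1 edges. This graph is connected (all 10 vertices in one component) and has 10-1 = 9 edges. It is a tree.
Number of triangles = 0.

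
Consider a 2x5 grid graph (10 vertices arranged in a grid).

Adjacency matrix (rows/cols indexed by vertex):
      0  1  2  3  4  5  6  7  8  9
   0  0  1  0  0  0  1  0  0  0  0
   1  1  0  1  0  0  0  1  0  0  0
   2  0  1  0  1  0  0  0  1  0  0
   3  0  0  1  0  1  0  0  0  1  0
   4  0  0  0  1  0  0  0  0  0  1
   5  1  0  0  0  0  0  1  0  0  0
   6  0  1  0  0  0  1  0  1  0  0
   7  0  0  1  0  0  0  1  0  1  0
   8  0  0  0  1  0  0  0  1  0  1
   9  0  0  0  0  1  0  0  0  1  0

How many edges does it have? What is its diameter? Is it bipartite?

A 2x5 grid has 5 vertical edges and 8 horizontal edges.
Total edges = 5 + 8 = 13.
Diameter = (2-1) + (5-1) = 5 (corner to opposite corner).
Grid graphs are bipartite (checkerboard coloring).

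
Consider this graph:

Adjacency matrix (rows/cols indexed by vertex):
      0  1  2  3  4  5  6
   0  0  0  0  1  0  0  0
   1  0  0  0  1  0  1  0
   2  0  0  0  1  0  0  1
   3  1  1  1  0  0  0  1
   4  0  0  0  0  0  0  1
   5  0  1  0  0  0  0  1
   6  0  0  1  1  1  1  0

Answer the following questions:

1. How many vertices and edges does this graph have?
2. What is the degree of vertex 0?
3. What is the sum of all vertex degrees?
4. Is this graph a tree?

Count: 7 vertices, 8 edges.
Vertex 0 has neighbors [3], degree = 1.
Handshaking lemma: 2 * 8 = 16.
A tree on 7 vertices has 6 edges. This graph has 8 edges (2 extra). Not a tree.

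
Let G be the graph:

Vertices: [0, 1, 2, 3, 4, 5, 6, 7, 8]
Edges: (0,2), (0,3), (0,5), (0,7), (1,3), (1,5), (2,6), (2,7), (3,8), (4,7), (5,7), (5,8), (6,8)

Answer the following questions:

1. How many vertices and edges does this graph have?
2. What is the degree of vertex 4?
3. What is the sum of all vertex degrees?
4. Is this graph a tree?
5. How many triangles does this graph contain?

Count: 9 vertices, 13 edges.
Vertex 4 has neighbors [7], degree = 1.
Handshaking lemma: 2 * 13 = 26.
A tree on 9 vertices has 8 edges. This graph has 13 edges (5 extra). Not a tree.
Number of triangles = 2.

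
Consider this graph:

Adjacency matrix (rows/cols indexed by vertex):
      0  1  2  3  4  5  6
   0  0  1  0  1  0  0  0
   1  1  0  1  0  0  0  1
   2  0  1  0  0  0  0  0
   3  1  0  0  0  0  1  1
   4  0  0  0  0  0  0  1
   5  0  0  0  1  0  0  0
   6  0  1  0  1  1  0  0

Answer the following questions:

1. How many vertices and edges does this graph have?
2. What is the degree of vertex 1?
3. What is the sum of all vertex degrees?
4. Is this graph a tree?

Count: 7 vertices, 7 edges.
Vertex 1 has neighbors [0, 2, 6], degree = 3.
Handshaking lemma: 2 * 7 = 14.
A tree on 7 vertices has 6 edges. This graph has 7 edges (1 extra). Not a tree.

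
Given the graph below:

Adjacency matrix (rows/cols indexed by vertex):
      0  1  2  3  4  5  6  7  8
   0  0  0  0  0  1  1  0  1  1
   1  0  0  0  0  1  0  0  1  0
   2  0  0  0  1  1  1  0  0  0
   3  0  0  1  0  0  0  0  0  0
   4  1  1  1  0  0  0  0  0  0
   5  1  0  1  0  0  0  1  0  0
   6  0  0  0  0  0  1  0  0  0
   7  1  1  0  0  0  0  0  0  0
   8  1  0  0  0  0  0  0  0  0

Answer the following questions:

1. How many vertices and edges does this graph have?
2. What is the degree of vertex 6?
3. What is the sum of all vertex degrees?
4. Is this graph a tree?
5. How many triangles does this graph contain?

Count: 9 vertices, 10 edges.
Vertex 6 has neighbors [5], degree = 1.
Handshaking lemma: 2 * 10 = 20.
A tree on 9 vertices has 8 edges. This graph has 10 edges (2 extra). Not a tree.
Number of triangles = 0.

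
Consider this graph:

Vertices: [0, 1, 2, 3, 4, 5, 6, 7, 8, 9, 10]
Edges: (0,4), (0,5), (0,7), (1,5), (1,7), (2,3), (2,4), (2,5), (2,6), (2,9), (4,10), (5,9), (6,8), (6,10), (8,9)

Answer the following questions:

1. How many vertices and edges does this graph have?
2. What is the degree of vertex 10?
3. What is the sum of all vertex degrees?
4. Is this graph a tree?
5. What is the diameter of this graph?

Count: 11 vertices, 15 edges.
Vertex 10 has neighbors [4, 6], degree = 2.
Handshaking lemma: 2 * 15 = 30.
A tree on 11 vertices has 10 edges. This graph has 15 edges (5 extra). Not a tree.
Diameter (longest shortest path) = 4.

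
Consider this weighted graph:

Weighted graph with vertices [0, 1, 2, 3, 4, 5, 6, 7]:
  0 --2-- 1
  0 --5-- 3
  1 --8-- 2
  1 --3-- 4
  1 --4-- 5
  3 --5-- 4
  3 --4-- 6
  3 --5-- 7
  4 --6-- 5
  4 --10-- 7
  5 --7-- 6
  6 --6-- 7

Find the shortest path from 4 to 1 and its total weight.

Using Dijkstra's algorithm from vertex 4:
Shortest path: 4 -> 1
Total weight: 3 = 3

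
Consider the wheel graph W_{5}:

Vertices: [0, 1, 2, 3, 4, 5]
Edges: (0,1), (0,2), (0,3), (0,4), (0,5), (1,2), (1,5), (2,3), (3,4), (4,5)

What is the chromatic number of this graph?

W_{5} = C_{5} plus a hub adjacent to every cycle vertex.
The outer cycle needs 3 colors (odd cycle); the hub is adjacent to all of them so needs a fresh color.
Chromatic number = 3 + 1 = 4.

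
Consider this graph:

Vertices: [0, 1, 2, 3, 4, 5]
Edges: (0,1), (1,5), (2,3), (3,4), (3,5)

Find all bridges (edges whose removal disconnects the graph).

A bridge is an edge whose removal increases the number of connected components.
Bridges found: (0,1), (1,5), (2,3), (3,4), (3,5)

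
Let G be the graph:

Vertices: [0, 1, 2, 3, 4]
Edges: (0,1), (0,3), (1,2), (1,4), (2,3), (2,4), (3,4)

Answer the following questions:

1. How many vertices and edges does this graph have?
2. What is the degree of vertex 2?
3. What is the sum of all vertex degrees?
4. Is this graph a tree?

Count: 5 vertices, 7 edges.
Vertex 2 has neighbors [1, 3, 4], degree = 3.
Handshaking lemma: 2 * 7 = 14.
A tree on 5 vertices has 4 edges. This graph has 7 edges (3 extra). Not a tree.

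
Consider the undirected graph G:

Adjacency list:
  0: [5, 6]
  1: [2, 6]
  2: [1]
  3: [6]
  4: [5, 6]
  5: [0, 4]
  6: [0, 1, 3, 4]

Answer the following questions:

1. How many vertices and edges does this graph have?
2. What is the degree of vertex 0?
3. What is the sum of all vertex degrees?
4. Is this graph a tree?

Count: 7 vertices, 7 edges.
Vertex 0 has neighbors [5, 6], degree = 2.
Handshaking lemma: 2 * 7 = 14.
A tree on 7 vertices has 6 edges. This graph has 7 edges (1 extra). Not a tree.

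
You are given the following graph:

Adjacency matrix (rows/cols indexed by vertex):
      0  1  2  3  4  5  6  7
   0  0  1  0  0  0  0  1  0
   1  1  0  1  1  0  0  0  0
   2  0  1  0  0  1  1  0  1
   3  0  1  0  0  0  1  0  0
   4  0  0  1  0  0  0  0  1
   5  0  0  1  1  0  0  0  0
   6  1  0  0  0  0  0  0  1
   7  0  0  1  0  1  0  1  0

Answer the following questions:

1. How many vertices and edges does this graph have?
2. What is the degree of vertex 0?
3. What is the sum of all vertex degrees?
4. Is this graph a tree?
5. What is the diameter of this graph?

Count: 8 vertices, 10 edges.
Vertex 0 has neighbors [1, 6], degree = 2.
Handshaking lemma: 2 * 10 = 20.
A tree on 8 vertices has 7 edges. This graph has 10 edges (3 extra). Not a tree.
Diameter (longest shortest path) = 3.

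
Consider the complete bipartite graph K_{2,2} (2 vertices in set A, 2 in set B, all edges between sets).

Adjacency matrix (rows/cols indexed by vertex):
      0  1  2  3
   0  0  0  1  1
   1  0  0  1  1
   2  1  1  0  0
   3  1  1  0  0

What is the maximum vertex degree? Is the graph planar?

Set-A vertices have degree 2; set-B vertices have degree 2. Maximum degree = max(2,2) = 2.
min(2,2) <= 2, so K_{2,2} avoids a K_{3,3} subdivision and is planar.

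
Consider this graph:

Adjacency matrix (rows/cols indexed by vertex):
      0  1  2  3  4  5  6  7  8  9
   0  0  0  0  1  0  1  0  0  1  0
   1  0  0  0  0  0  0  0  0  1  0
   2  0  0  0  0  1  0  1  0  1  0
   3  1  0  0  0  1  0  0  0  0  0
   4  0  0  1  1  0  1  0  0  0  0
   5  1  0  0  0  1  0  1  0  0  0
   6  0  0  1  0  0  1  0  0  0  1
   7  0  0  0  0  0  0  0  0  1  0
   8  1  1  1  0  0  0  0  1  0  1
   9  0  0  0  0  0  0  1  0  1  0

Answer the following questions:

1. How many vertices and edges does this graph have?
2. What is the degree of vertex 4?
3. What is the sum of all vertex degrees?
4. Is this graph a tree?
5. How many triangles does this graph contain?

Count: 10 vertices, 13 edges.
Vertex 4 has neighbors [2, 3, 5], degree = 3.
Handshaking lemma: 2 * 13 = 26.
A tree on 10 vertices has 9 edges. This graph has 13 edges (4 extra). Not a tree.
Number of triangles = 0.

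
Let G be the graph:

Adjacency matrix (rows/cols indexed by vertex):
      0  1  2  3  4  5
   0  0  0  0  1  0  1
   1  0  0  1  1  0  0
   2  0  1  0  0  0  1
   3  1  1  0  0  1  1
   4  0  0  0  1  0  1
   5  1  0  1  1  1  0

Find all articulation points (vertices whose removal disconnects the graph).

No articulation points. The graph is biconnected.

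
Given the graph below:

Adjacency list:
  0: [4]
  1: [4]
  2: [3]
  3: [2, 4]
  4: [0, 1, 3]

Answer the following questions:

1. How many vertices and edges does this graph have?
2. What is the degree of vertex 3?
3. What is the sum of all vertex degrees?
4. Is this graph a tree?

Count: 5 vertices, 4 edges.
Vertex 3 has neighbors [2, 4], degree = 2.
Handshaking lemma: 2 * 4 = 8.
A graph is a tree iff it is connected and has exactly n-1 edges. This graph is connected (all 5 vertices in one component) and has 5-1 = 4 edges. It is a tree.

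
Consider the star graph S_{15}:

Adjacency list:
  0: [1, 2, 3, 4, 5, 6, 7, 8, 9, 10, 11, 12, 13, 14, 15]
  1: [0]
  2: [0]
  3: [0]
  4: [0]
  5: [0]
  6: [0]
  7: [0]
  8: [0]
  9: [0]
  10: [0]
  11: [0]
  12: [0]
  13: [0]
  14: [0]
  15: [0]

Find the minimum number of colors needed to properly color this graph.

S_{15} has one hub adjacent to 15 leaves; leaves are pairwise non-adjacent.
Color the hub 0 and every leaf 1.
Chromatic number = 2.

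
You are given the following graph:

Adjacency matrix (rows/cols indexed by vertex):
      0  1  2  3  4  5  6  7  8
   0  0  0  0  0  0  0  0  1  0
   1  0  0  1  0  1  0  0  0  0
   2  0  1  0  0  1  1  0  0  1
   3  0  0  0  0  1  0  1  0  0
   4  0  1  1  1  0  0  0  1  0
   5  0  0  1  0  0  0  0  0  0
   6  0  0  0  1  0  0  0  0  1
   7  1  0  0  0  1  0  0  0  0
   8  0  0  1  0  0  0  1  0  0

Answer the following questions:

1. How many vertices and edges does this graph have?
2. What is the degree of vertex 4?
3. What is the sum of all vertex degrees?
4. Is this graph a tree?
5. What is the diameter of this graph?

Count: 9 vertices, 10 edges.
Vertex 4 has neighbors [1, 2, 3, 7], degree = 4.
Handshaking lemma: 2 * 10 = 20.
A tree on 9 vertices has 8 edges. This graph has 10 edges (2 extra). Not a tree.
Diameter (longest shortest path) = 4.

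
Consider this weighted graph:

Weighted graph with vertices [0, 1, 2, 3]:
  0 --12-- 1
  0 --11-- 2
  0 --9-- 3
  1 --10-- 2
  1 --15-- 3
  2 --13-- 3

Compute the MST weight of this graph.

Applying Kruskal's algorithm (sort edges by weight, add if no cycle):
  Add (0,3) w=9
  Add (1,2) w=10
  Add (0,2) w=11
  Skip (0,1) w=12 (creates cycle)
  Skip (2,3) w=13 (creates cycle)
  Skip (1,3) w=15 (creates cycle)
MST weight = 30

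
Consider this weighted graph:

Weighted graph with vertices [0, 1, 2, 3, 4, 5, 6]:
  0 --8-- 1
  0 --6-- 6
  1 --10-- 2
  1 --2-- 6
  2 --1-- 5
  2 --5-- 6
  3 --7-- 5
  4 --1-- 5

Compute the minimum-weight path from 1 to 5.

Using Dijkstra's algorithm from vertex 1:
Shortest path: 1 -> 6 -> 2 -> 5
Total weight: 2 + 5 + 1 = 8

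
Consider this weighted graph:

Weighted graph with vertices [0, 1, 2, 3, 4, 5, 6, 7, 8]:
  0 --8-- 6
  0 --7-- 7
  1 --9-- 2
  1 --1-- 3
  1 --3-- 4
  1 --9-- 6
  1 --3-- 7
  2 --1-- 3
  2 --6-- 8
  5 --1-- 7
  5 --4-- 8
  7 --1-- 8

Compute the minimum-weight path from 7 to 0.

Using Dijkstra's algorithm from vertex 7:
Shortest path: 7 -> 0
Total weight: 7 = 7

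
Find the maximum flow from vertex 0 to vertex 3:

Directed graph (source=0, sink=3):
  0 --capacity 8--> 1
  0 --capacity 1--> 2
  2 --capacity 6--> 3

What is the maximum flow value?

Computing max flow:
  Flow on (0->2): 1/1
  Flow on (2->3): 1/6
Maximum flow = 1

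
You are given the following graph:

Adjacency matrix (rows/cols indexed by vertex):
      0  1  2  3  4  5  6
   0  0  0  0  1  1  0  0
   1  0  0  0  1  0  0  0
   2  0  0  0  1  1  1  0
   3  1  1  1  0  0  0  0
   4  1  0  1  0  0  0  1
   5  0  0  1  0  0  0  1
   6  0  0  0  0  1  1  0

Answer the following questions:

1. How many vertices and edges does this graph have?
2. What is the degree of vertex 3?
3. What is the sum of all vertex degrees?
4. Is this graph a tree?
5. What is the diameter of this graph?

Count: 7 vertices, 8 edges.
Vertex 3 has neighbors [0, 1, 2], degree = 3.
Handshaking lemma: 2 * 8 = 16.
A tree on 7 vertices has 6 edges. This graph has 8 edges (2 extra). Not a tree.
Diameter (longest shortest path) = 4.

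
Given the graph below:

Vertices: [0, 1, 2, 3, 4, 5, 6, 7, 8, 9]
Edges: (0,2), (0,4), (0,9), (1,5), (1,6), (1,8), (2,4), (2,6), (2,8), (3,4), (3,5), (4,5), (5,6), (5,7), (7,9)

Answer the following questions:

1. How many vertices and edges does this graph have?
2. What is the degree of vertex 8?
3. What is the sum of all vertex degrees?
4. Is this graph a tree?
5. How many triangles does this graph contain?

Count: 10 vertices, 15 edges.
Vertex 8 has neighbors [1, 2], degree = 2.
Handshaking lemma: 2 * 15 = 30.
A tree on 10 vertices has 9 edges. This graph has 15 edges (6 extra). Not a tree.
Number of triangles = 3.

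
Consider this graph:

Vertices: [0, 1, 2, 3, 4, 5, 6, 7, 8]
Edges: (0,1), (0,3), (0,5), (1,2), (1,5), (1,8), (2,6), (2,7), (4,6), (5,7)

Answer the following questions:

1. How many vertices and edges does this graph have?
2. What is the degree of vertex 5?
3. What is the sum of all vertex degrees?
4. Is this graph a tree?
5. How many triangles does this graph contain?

Count: 9 vertices, 10 edges.
Vertex 5 has neighbors [0, 1, 7], degree = 3.
Handshaking lemma: 2 * 10 = 20.
A tree on 9 vertices has 8 edges. This graph has 10 edges (2 extra). Not a tree.
Number of triangles = 1.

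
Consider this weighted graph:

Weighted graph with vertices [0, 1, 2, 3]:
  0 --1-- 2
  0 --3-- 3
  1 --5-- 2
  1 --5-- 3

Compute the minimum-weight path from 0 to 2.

Using Dijkstra's algorithm from vertex 0:
Shortest path: 0 -> 2
Total weight: 1 = 1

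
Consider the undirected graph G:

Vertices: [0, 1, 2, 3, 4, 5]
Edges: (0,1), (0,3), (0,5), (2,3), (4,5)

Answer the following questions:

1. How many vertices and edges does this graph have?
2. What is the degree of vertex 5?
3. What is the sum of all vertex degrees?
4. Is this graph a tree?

Count: 6 vertices, 5 edges.
Vertex 5 has neighbors [0, 4], degree = 2.
Handshaking lemma: 2 * 5 = 10.
A graph is a tree iff it is connected and has exactly n-1 edges. This graph is connected (all 6 vertices in one component) and has 6-1 = 5 edges. It is a tree.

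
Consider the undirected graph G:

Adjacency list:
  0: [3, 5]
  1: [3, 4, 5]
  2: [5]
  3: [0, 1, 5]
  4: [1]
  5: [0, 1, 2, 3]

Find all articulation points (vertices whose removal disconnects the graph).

An articulation point is a vertex whose removal disconnects the graph.
Articulation points: [1, 5]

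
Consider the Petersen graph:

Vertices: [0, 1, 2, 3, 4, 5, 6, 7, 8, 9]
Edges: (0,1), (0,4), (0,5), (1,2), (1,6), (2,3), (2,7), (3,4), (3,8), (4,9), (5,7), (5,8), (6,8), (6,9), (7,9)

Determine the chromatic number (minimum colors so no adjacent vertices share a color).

The Petersen graph contains odd cycles (e.g. the outer 5-cycle), so chi >= 3.
A proper 3-coloring exists (it is a well-known 3-chromatic graph).
Chromatic number = 3.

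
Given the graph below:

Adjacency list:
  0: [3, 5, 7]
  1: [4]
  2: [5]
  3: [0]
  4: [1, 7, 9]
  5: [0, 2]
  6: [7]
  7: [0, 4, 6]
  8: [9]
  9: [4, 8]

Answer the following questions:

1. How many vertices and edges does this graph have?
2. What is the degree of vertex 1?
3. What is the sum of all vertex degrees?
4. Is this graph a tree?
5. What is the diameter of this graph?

Count: 10 vertices, 9 edges.
Vertex 1 has neighbors [4], degree = 1.
Handshaking lemma: 2 * 9 = 18.
A graph is a tree iff it is connected and has exactly n-1 edges. This graph is connected (all 10 vertices in one component) and has 10-1 = 9 edges. It is a tree.
Diameter (longest shortest path) = 6.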